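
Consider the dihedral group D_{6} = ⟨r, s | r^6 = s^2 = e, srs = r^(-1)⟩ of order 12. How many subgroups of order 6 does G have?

|G| = 12 and 6 | 12, so subgroups of order 6 are possible by Lagrange.
The subgroups of order 6 are: {e, r, r^2, r^3, r^4, r^5}; {e, r^2, r^4, s, r^2s, r^4s}; {e, r^2, r^4, rs, r^3s, r^5s}.
So G has 3 subgroups of order 6.

3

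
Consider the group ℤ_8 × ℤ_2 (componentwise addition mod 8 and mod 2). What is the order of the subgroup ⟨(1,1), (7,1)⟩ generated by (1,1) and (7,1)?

8

|⟨(1,1)⟩| = 8 and |⟨(7,1)⟩| = 8, so |H| is a multiple of lcm(8, 8) = 8 and divides |G| = 16.
Closing under the operation: H = {(0,0), (1,1), (2,0), (3,1), (4,0), (5,1), (6,0), (7,1)}, so |H| = 8.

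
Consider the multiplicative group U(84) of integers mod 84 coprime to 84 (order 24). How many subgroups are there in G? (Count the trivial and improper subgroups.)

32

|G| = 24, so by Lagrange every subgroup order divides 24. Divisors: 1, 2, 3, 4, 6, 8, 12, 24.
Subgroups by order — order 1: 1; order 2: 7; order 3: 1; order 4: 7; order 6: 7; order 8: 1; order 12: 7; order 24: 1.
Total: 1 + 7 + 1 + 7 + 7 + 1 + 7 + 1 = 32.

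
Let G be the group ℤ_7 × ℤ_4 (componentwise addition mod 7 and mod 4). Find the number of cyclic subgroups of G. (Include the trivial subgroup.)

6

Each element a generates a cyclic subgroup ⟨a⟩; distinct elements may generate the same one (a cyclic group of order d has φ(d) generators).
Cyclic subgroups by order — order 1: 1; order 2: 1; order 4: 1; order 7: 1; order 14: 1; order 28: 1.
Total: 6.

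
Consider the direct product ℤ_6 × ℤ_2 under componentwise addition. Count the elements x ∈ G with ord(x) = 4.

0

An element (a,b) has order lcm(ord(a), ord(b)); count pairs with lcm equal to 4.
Enumerating gives 0 such elements.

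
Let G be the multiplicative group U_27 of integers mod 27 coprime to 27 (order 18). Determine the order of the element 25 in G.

Compute successive powers of 25 mod 27: 25, 4, 19, 16, 22, 10, 7, 13, …; 25^9 ≡ 1 (mod 27).
So |⟨25⟩| = 9.

9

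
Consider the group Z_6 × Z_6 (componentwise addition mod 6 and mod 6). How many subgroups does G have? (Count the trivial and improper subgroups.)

30

|G| = 36, so by Lagrange every subgroup order divides 36. Divisors: 1, 2, 3, 4, 6, 9, 12, 18, 36.
Subgroups by order — order 1: 1; order 2: 3; order 3: 4; order 4: 1; order 6: 12; order 9: 1; order 12: 4; order 18: 3; order 36: 1.
Total: 1 + 3 + 4 + 1 + 12 + 1 + 4 + 3 + 1 = 30.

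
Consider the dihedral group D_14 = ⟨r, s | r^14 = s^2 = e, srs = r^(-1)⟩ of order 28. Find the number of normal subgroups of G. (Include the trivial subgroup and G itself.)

7

G has 28 subgroups. Checking conjugation-invariance by order — order 1: 1/1 normal; order 2: 1/15 normal; order 4: 0/7 normal; order 7: 1/1 normal; order 14: 3/3 normal; order 28: 1/1 normal.
Total normal subgroups: 7.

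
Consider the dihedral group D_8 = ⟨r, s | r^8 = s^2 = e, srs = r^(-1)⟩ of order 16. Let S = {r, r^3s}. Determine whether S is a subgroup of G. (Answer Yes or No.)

No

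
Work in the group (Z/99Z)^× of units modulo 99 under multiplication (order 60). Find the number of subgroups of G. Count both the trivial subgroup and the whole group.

20

|G| = 60, so by Lagrange every subgroup order divides 60. Divisors: 1, 2, 3, 4, 5, 6, 10, 12, 15, 20, 30, 60.
Subgroups by order — order 1: 1; order 2: 3; order 3: 1; order 4: 1; order 5: 1; order 6: 3; order 10: 3; order 12: 1; order 15: 1; order 20: 1; order 30: 3; order 60: 1.
Total: 1 + 3 + 1 + 1 + 1 + 3 + 3 + 1 + 1 + 1 + 3 + 1 = 20.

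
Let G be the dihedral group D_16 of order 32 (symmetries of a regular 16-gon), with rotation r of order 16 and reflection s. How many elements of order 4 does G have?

The elements of order 4 are: r^4, r^12.
That's 2.

2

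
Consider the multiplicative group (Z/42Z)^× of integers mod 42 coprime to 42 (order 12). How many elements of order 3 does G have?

2

The elements of order 3 are: 25, 37.
That's 2.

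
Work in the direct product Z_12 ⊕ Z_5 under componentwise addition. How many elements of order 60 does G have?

An element (a,b) has order lcm(ord(a), ord(b)); count pairs with lcm equal to 60.
Enumerating gives 16 such elements.

16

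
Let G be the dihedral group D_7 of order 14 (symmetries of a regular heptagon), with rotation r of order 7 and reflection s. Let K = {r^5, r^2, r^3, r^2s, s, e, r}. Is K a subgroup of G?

No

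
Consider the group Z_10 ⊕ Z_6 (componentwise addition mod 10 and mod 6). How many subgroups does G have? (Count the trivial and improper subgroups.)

|G| = 60, so by Lagrange every subgroup order divides 60. Divisors: 1, 2, 3, 4, 5, 6, 10, 12, 15, 20, 30, 60.
Subgroups by order — order 1: 1; order 2: 3; order 3: 1; order 4: 1; order 5: 1; order 6: 3; order 10: 3; order 12: 1; order 15: 1; order 20: 1; order 30: 3; order 60: 1.
Total: 1 + 3 + 1 + 1 + 1 + 3 + 3 + 1 + 1 + 1 + 3 + 1 = 20.

20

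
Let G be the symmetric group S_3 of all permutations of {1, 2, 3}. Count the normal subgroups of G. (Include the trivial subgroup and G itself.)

G has 6 subgroups. Checking conjugation-invariance by order — order 1: 1/1 normal; order 2: 0/3 normal; order 3: 1/1 normal; order 6: 1/1 normal.
Total normal subgroups: 3.

3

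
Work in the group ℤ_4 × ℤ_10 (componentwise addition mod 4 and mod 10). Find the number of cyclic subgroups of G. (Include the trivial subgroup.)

12

Group the elements of G by the cyclic subgroup they generate; each cyclic subgroup of order d accounts for φ(d) elements.
Cyclic subgroups by order — order 1: 1; order 2: 3; order 4: 2; order 5: 1; order 10: 3; order 20: 2.
Total: 12.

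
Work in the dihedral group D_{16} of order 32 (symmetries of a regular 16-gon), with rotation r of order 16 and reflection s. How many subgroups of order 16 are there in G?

3

|G| = 32 and 16 | 32, so subgroups of order 16 are possible by Lagrange.
The subgroups of order 16 are: {e, r, r^2, r^3, r^4, r^5, r^6, r^7, r^8, r^9, r^10, r^11, r^12, r^13, r^14, r^15}; {e, r^2, r^4, r^6, r^8, r^10, r^12, r^14, s, r^2s, r^4s, r^6s, r^8s, r^10s, r^12s, r^14s}; {e, r^2, r^4, r^6, r^8, r^10, r^12, r^14, rs, r^3s, r^5s, r^7s, r^9s, r^11s, r^13s, r^15s}.
So G has 3 subgroups of order 16.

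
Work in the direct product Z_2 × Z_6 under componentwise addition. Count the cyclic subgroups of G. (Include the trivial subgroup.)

Each element a generates a cyclic subgroup ⟨a⟩; distinct elements may generate the same one (a cyclic group of order d has φ(d) generators).
Cyclic subgroups by order — order 1: 1; order 2: 3; order 3: 1; order 6: 3.
Total: 8.

8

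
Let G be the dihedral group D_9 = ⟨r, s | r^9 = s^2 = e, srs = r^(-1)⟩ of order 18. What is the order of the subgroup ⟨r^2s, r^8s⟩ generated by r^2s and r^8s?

6

|⟨r^2s⟩| = 2 and |⟨r^8s⟩| = 2, so |H| is a multiple of lcm(2, 2) = 2 and divides |G| = 18.
Closing under the operation: H = {e, r^3, r^6, r^2s, r^5s, r^8s}, so |H| = 6.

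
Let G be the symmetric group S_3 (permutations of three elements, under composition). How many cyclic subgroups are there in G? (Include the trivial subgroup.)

Each element a generates a cyclic subgroup ⟨a⟩; distinct elements may generate the same one (a cyclic group of order d has φ(d) generators).
Cyclic subgroups by order — order 1: 1; order 2: 3; order 3: 1.
Total: 5.

5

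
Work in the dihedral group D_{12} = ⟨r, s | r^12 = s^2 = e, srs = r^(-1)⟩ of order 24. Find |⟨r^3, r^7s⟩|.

|⟨r^3⟩| = 4 and |⟨r^7s⟩| = 2, so |H| is a multiple of lcm(4, 2) = 4 and divides |G| = 24.
Closing under the operation: H = {e, r^3, r^6, r^9, rs, r^4s, r^7s, r^10s}, so |H| = 8.

8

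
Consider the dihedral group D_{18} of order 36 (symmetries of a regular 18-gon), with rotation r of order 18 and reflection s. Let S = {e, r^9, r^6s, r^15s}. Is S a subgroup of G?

|S| = 4 divides |G| = 36, consistent with Lagrange.
S contains the identity, every element's inverse is in S, and S is closed under ·: it is a subgroup.

Yes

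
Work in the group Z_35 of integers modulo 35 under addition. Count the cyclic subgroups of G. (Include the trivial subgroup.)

Each element a generates a cyclic subgroup ⟨a⟩; distinct elements may generate the same one (a cyclic group of order d has φ(d) generators).
Cyclic subgroups by order — order 1: 1; order 5: 1; order 7: 1; order 35: 1.
Total: 4.

4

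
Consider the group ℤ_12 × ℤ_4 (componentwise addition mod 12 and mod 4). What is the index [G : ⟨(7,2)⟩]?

|⟨(7,2)⟩| = 12 and |G| = 48.
By Lagrange, [G : H] = |G|/|H| = 48/12 = 4.

4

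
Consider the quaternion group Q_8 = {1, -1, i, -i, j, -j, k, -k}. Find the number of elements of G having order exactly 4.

6

The elements of order 4 are: i, -i, j, -j, k, -k.
That's 6.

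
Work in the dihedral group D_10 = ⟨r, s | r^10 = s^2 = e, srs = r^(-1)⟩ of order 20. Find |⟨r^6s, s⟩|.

10

|⟨r^6s⟩| = 2 and |⟨s⟩| = 2, so |H| is a multiple of lcm(2, 2) = 2 and divides |G| = 20.
Closing under the operation: H = {e, r^2, r^4, r^6, r^8, s, r^2s, r^4s, r^6s, r^8s}, so |H| = 10.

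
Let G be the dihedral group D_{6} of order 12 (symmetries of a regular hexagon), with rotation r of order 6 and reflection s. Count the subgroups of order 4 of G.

3

|G| = 12 and 4 | 12, so subgroups of order 4 are possible by Lagrange.
The subgroups of order 4 are: {e, r^3, r^2s, r^5s}; {e, r^3, s, r^3s}; {e, r^3, rs, r^4s}.
So G has 3 subgroups of order 4.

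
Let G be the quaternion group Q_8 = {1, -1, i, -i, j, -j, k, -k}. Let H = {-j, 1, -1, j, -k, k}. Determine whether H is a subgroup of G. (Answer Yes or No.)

No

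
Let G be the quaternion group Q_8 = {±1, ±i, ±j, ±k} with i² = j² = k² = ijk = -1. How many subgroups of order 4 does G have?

|G| = 8 and 4 | 8, so subgroups of order 4 are possible by Lagrange.
The subgroups of order 4 are: {1, -1, i, -i}; {1, -1, j, -j}; {1, -1, k, -k}.
So G has 3 subgroups of order 4.

3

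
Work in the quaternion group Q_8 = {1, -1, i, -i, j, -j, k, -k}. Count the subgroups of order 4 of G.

3

|G| = 8 and 4 | 8, so subgroups of order 4 are possible by Lagrange.
The subgroups of order 4 are: {1, -1, i, -i}; {1, -1, j, -j}; {1, -1, k, -k}.
So G has 3 subgroups of order 4.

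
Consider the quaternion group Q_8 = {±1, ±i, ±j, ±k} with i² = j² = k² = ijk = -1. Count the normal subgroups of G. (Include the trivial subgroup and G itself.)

6

G has 6 subgroups. Checking conjugation-invariance by order — order 1: 1/1 normal; order 2: 1/1 normal; order 4: 3/3 normal; order 8: 1/1 normal.
Total normal subgroups: 6.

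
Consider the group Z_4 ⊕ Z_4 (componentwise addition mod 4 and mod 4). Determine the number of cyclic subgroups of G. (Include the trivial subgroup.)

10

Each element a generates a cyclic subgroup ⟨a⟩; distinct elements may generate the same one (a cyclic group of order d has φ(d) generators).
Cyclic subgroups by order — order 1: 1; order 2: 3; order 4: 6.
Total: 10.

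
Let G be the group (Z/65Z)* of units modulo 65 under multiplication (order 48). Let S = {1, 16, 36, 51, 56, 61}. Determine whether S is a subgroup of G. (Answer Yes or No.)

|S| = 6 divides |G| = 48, consistent with Lagrange.
S contains the identity, every element's inverse is in S, and S is closed under ·: it is a subgroup.
In fact S = ⟨36⟩.

Yes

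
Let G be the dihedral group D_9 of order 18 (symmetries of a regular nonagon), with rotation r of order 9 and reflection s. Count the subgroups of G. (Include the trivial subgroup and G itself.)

|G| = 18, so by Lagrange every subgroup order divides 18. Divisors: 1, 2, 3, 6, 9, 18.
Subgroups by order — order 1: 1; order 2: 9; order 3: 1; order 6: 3; order 9: 1; order 18: 1.
Total: 1 + 9 + 1 + 3 + 1 + 1 = 16.

16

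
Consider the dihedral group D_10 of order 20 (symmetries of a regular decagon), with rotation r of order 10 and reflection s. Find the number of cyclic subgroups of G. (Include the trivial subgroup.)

14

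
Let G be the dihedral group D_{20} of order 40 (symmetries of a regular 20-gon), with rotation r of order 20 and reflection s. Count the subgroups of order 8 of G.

|G| = 40 and 8 | 40, so subgroups of order 8 are possible by Lagrange.
The subgroups of order 8 are: {e, r^5, r^10, r^15, s, r^5s, r^10s, r^15s}; {e, r^5, r^10, r^15, rs, r^6s, r^11s, r^16s}; {e, r^5, r^10, r^15, r^2s, r^7s, r^12s, r^17s}; {e, r^5, r^10, r^15, r^3s, r^8s, r^13s, r^18s}; … (5 in all).
So G has 5 subgroups of order 8.

5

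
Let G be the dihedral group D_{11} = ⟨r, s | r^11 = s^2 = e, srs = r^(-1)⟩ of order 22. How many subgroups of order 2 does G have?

11

|G| = 22 and 2 | 22, so subgroups of order 2 are possible by Lagrange.
The subgroups of order 2 are: {e, r^10s}; {e, r^2s}; {e, r^3s}; {e, r^4s}; … (11 in all).
So G has 11 subgroups of order 2.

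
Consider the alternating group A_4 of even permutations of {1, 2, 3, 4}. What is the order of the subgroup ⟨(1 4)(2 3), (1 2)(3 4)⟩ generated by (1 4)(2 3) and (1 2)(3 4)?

4

|⟨(1 4)(2 3)⟩| = 2 and |⟨(1 2)(3 4)⟩| = 2, so |H| is a multiple of lcm(2, 2) = 2 and divides |G| = 12.
Closing under the operation: H = {e, (1 2)(3 4), (1 3)(2 4), (1 4)(2 3)}, so |H| = 4.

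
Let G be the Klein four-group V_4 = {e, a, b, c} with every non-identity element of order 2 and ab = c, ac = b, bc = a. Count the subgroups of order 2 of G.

3

|G| = 4 and 2 | 4, so subgroups of order 2 are possible by Lagrange.
The subgroups of order 2 are: {e, a}; {e, b}; {e, c}.
So G has 3 subgroups of order 2.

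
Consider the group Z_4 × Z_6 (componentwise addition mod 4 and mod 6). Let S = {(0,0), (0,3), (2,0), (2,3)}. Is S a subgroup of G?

|S| = 4 divides |G| = 24, consistent with Lagrange.
S contains the identity, every element's inverse is in S, and S is closed under +: it is a subgroup.

Yes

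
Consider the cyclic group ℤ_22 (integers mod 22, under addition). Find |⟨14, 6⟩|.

|⟨14⟩| = 11 and |⟨6⟩| = 11, so |H| is a multiple of lcm(11, 11) = 11 and divides |G| = 22.
Closing under the operation: H = {0, 2, 4, 6, 8, 10, 12, 14, 16, 18, 20}, so |H| = 11.

11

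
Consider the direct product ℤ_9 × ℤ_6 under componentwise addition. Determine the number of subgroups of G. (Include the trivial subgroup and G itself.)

20

|G| = 54, so by Lagrange every subgroup order divides 54. Divisors: 1, 2, 3, 6, 9, 18, 27, 54.
Subgroups by order — order 1: 1; order 2: 1; order 3: 4; order 6: 4; order 9: 4; order 18: 4; order 27: 1; order 54: 1.
Total: 1 + 1 + 4 + 4 + 4 + 4 + 1 + 1 = 20.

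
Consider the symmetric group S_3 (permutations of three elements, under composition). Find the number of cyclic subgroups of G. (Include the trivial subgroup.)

Each element a generates a cyclic subgroup ⟨a⟩; distinct elements may generate the same one (a cyclic group of order d has φ(d) generators).
Cyclic subgroups by order — order 1: 1; order 2: 3; order 3: 1.
Total: 5.

5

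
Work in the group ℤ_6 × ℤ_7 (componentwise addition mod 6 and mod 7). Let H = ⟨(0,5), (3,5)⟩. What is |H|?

|⟨(0,5)⟩| = 7 and |⟨(3,5)⟩| = 14, so |H| is a multiple of lcm(7, 14) = 14 and divides |G| = 42.
Closing under the operation: H = {(0,0), (0,1), (0,2), (0,3), (0,4), (0,5), (0,6), (3,0), (3,1), (3,2), (3,3), (3,4), (3,5), (3,6)}, so |H| = 14.

14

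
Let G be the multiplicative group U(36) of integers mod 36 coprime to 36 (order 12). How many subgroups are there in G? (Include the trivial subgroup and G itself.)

10

|G| = 12, so by Lagrange every subgroup order divides 12. Divisors: 1, 2, 3, 4, 6, 12.
Subgroups by order — order 1: 1; order 2: 3; order 3: 1; order 4: 1; order 6: 3; order 12: 1.
Total: 1 + 3 + 1 + 1 + 3 + 1 = 10.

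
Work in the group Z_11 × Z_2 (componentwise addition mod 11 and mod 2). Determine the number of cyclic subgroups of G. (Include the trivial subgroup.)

Each element a generates a cyclic subgroup ⟨a⟩; distinct elements may generate the same one (a cyclic group of order d has φ(d) generators).
Cyclic subgroups by order — order 1: 1; order 2: 1; order 11: 1; order 22: 1.
Total: 4.

4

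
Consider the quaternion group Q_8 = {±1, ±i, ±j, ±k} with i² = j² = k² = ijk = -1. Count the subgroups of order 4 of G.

3

|G| = 8 and 4 | 8, so subgroups of order 4 are possible by Lagrange.
The subgroups of order 4 are: {1, -1, i, -i}; {1, -1, j, -j}; {1, -1, k, -k}.
So G has 3 subgroups of order 4.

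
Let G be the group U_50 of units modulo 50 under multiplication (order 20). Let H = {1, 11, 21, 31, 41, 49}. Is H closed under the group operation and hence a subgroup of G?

No

|H| = 6 does not divide |G| = 20, so by Lagrange H is not a subgroup.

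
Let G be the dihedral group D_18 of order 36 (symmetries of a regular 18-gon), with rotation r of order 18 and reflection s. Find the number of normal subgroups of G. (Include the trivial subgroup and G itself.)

9

G has 45 subgroups. Checking conjugation-invariance by order — order 1: 1/1 normal; order 2: 1/19 normal; order 3: 1/1 normal; order 4: 0/9 normal; order 6: 1/7 normal; order 9: 1/1 normal; order 12: 0/3 normal; order 18: 3/3 normal; order 36: 1/1 normal.
Total normal subgroups: 9.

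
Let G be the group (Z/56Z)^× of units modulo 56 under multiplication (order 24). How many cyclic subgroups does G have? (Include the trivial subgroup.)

16

Each element a generates a cyclic subgroup ⟨a⟩; distinct elements may generate the same one (a cyclic group of order d has φ(d) generators).
Cyclic subgroups by order — order 1: 1; order 2: 7; order 3: 1; order 6: 7.
Total: 16.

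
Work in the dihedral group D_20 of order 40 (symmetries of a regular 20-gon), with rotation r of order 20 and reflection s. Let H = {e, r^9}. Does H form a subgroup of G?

r^9 ∈ H but its inverse r^11 ∉ H, so H is not a subgroup.

No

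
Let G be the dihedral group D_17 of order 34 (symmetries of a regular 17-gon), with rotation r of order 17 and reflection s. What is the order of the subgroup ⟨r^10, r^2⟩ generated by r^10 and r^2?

17

|⟨r^10⟩| = 17 and |⟨r^2⟩| = 17, so |H| is a multiple of lcm(17, 17) = 17 and divides |G| = 34.
Closing under the operation: H = {e, r, r^2, r^3, r^4, r^5, r^6, r^7, r^8, r^9, r^10, r^11, r^12, r^13, r^14, r^15, r^16}, so |H| = 17.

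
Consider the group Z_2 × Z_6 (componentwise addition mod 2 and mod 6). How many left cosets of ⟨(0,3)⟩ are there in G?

6

|⟨(0,3)⟩| = 2 and |G| = 12.
By Lagrange, [G : H] = |G|/|H| = 12/2 = 6.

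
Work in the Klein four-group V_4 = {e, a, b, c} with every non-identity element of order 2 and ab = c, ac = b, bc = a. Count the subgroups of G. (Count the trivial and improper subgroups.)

|G| = 4, so by Lagrange every subgroup order divides 4. Divisors: 1, 2, 4.
Subgroups by order — order 1: 1; order 2: 3; order 4: 1.
Total: 1 + 3 + 1 = 5.

5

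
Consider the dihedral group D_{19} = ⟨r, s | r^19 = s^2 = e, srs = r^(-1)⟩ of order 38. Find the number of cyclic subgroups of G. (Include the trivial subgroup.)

21

Each element a generates a cyclic subgroup ⟨a⟩; distinct elements may generate the same one (a cyclic group of order d has φ(d) generators).
Cyclic subgroups by order — order 1: 1; order 2: 19; order 19: 1.
Total: 21.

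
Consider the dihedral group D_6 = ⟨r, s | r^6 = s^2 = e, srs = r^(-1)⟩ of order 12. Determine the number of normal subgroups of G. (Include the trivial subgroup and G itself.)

G has 16 subgroups. Checking conjugation-invariance by order — order 1: 1/1 normal; order 2: 1/7 normal; order 3: 1/1 normal; order 4: 0/3 normal; order 6: 3/3 normal; order 12: 1/1 normal.
Total normal subgroups: 7.

7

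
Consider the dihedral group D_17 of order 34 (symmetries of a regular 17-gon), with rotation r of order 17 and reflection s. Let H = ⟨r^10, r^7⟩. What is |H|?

17

|⟨r^10⟩| = 17 and |⟨r^7⟩| = 17, so |H| is a multiple of lcm(17, 17) = 17 and divides |G| = 34.
Closing under the operation: H = {e, r, r^2, r^3, r^4, r^5, r^6, r^7, r^8, r^9, r^10, r^11, r^12, r^13, r^14, r^15, r^16}, so |H| = 17.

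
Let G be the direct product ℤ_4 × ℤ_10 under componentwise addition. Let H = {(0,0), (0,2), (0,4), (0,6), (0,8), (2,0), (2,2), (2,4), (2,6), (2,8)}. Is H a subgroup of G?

Yes

|H| = 10 divides |G| = 40, consistent with Lagrange.
H contains the identity, every element's inverse is in H, and H is closed under +: it is a subgroup.
In fact H = ⟨(2,4)⟩.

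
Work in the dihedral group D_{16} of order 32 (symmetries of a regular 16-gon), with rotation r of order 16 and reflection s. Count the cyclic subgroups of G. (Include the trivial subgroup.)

21

Group the elements of G by the cyclic subgroup they generate; each cyclic subgroup of order d accounts for φ(d) elements.
Cyclic subgroups by order — order 1: 1; order 2: 17; order 4: 1; order 8: 1; order 16: 1.
Total: 21.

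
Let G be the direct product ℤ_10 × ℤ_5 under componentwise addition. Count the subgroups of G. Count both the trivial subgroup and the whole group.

|G| = 50, so by Lagrange every subgroup order divides 50. Divisors: 1, 2, 5, 10, 25, 50.
Subgroups by order — order 1: 1; order 2: 1; order 5: 6; order 10: 6; order 25: 1; order 50: 1.
Total: 1 + 1 + 6 + 6 + 1 + 1 = 16.

16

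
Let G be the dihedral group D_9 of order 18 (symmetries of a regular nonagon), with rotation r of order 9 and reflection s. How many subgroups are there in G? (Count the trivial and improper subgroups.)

|G| = 18, so by Lagrange every subgroup order divides 18. Divisors: 1, 2, 3, 6, 9, 18.
Subgroups by order — order 1: 1; order 2: 9; order 3: 1; order 6: 3; order 9: 1; order 18: 1.
Total: 1 + 9 + 1 + 3 + 1 + 1 = 16.

16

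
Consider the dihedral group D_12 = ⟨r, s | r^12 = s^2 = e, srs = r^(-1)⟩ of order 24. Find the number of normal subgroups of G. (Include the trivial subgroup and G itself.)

G has 34 subgroups. Checking conjugation-invariance by order — order 1: 1/1 normal; order 2: 1/13 normal; order 3: 1/1 normal; order 4: 1/7 normal; order 6: 1/5 normal; order 8: 0/3 normal; order 12: 3/3 normal; order 24: 1/1 normal.
Total normal subgroups: 9.

9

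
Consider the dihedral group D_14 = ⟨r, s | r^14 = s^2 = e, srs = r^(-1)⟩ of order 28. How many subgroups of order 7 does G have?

1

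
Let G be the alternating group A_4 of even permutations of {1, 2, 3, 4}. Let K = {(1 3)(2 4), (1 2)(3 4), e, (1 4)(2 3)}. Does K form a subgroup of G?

|K| = 4 divides |G| = 12, consistent with Lagrange.
K contains the identity, every element's inverse is in K, and K is closed under ∘: it is a subgroup.

Yes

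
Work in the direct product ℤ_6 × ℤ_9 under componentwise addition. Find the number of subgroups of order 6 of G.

4

|G| = 54 and 6 | 54, so subgroups of order 6 are possible by Lagrange.
The subgroups of order 6 are: {(0,0), (0,3), (0,6), (3,0), (3,3), (3,6)}; {(0,0), (1,0), (2,0), (3,0), (4,0), (5,0)}; {(0,0), (1,3), (2,6), (3,0), (4,3), (5,6)}; {(0,0), (1,6), (2,3), (3,0), (4,6), (5,3)}.
So G has 4 subgroups of order 6.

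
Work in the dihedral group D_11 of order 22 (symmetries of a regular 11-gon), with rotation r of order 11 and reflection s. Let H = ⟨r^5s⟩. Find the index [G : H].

|⟨r^5s⟩| = 2 and |G| = 22.
By Lagrange, [G : H] = |G|/|H| = 22/2 = 11.

11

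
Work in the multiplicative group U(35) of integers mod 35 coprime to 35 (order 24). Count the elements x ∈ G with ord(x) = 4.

The elements of order 4 are: 8, 13, 22, 27.
That's 4.

4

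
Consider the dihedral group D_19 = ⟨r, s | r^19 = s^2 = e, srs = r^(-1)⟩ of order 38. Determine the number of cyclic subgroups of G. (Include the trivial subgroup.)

A cyclic subgroup of order d is generated by each of its φ(d) elements of order d, so the cyclic subgroups of order d number (#elements of order d)/φ(d).
Cyclic subgroups by order — order 1: 1; order 2: 19; order 19: 1.
Total: 21.

21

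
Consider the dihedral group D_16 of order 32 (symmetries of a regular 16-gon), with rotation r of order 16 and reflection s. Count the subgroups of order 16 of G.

|G| = 32 and 16 | 32, so subgroups of order 16 are possible by Lagrange.
The subgroups of order 16 are: {e, r, r^2, r^3, r^4, r^5, r^6, r^7, r^8, r^9, r^10, r^11, r^12, r^13, r^14, r^15}; {e, r^2, r^4, r^6, r^8, r^10, r^12, r^14, s, r^2s, r^4s, r^6s, r^8s, r^10s, r^12s, r^14s}; {e, r^2, r^4, r^6, r^8, r^10, r^12, r^14, rs, r^3s, r^5s, r^7s, r^9s, r^11s, r^13s, r^15s}.
So G has 3 subgroups of order 16.

3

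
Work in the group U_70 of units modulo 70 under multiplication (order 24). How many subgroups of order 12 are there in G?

3

|G| = 24 and 12 | 24, so subgroups of order 12 are possible by Lagrange.
The subgroups of order 12 are: {1, 3, 9, 11, 13, 17, 27, 29, 33, 39, 47, 51}; {1, 9, 11, 19, 29, 31, 39, 41, 51, 59, 61, 69}; {1, 9, 11, 23, 29, 37, 39, 43, 51, 53, 57, 67}.
So G has 3 subgroups of order 12.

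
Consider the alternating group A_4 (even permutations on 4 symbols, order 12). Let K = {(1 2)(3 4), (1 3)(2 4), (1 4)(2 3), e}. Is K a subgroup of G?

Yes

|K| = 4 divides |G| = 12, consistent with Lagrange.
K contains the identity, every element's inverse is in K, and K is closed under ∘: it is a subgroup.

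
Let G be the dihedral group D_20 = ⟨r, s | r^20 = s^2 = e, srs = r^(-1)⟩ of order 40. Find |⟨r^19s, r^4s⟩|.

8

|⟨r^19s⟩| = 2 and |⟨r^4s⟩| = 2, so |H| is a multiple of lcm(2, 2) = 2 and divides |G| = 40.
Closing under the operation: H = {e, r^5, r^10, r^15, r^4s, r^9s, r^14s, r^19s}, so |H| = 8.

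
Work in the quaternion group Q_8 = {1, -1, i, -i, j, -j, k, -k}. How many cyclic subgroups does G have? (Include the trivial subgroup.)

5

Each element a generates a cyclic subgroup ⟨a⟩; distinct elements may generate the same one (a cyclic group of order d has φ(d) generators).
Cyclic subgroups by order — order 1: 1; order 2: 1; order 4: 3.
Total: 5.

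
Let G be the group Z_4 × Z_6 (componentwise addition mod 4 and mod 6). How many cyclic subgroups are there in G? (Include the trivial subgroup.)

12

A cyclic subgroup of order d is generated by each of its φ(d) elements of order d, so the cyclic subgroups of order d number (#elements of order d)/φ(d).
Cyclic subgroups by order — order 1: 1; order 2: 3; order 3: 1; order 4: 2; order 6: 3; order 12: 2.
Total: 12.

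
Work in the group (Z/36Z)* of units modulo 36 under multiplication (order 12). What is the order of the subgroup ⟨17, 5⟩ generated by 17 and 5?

6

|⟨17⟩| = 2 and |⟨5⟩| = 6, so |H| is a multiple of lcm(2, 6) = 6 and divides |G| = 12.
Closing under the operation: H = {1, 5, 13, 17, 25, 29}, so |H| = 6.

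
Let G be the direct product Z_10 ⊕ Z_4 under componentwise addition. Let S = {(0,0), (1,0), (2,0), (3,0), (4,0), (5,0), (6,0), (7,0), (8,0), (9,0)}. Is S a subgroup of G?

|S| = 10 divides |G| = 40, consistent with Lagrange.
S contains the identity, every element's inverse is in S, and S is closed under +: it is a subgroup.
In fact S = ⟨(9,0)⟩.

Yes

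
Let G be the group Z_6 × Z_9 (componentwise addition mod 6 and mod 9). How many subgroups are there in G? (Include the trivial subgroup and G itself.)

20

|G| = 54, so by Lagrange every subgroup order divides 54. Divisors: 1, 2, 3, 6, 9, 18, 27, 54.
Subgroups by order — order 1: 1; order 2: 1; order 3: 4; order 6: 4; order 9: 4; order 18: 4; order 27: 1; order 54: 1.
Total: 1 + 1 + 4 + 4 + 4 + 4 + 1 + 1 = 20.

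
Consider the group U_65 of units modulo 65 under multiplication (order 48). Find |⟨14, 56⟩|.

12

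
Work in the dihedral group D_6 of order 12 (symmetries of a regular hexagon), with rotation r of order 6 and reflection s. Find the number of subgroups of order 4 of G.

|G| = 12 and 4 | 12, so subgroups of order 4 are possible by Lagrange.
The subgroups of order 4 are: {e, r^3, r^2s, r^5s}; {e, r^3, s, r^3s}; {e, r^3, rs, r^4s}.
So G has 3 subgroups of order 4.

3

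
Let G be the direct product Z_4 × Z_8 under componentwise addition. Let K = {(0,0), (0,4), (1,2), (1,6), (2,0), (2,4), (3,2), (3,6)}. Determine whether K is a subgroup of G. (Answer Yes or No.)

Yes

|K| = 8 divides |G| = 32, consistent with Lagrange.
K contains the identity, every element's inverse is in K, and K is closed under +: it is a subgroup.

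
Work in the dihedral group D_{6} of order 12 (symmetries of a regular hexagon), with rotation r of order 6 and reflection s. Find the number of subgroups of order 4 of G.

|G| = 12 and 4 | 12, so subgroups of order 4 are possible by Lagrange.
The subgroups of order 4 are: {e, r^3, r^2s, r^5s}; {e, r^3, s, r^3s}; {e, r^3, rs, r^4s}.
So G has 3 subgroups of order 4.

3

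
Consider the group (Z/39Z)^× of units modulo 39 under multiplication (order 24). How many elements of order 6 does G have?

6

The elements of order 6 are: 4, 10, 17, 23, 29, 35.
That's 6.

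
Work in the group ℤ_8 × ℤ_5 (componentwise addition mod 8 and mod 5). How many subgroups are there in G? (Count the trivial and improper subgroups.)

|G| = 40, so by Lagrange every subgroup order divides 40. Divisors: 1, 2, 4, 5, 8, 10, 20, 40.
Subgroups by order — order 1: 1; order 2: 1; order 4: 1; order 5: 1; order 8: 1; order 10: 1; order 20: 1; order 40: 1.
Total: 1 + 1 + 1 + 1 + 1 + 1 + 1 + 1 = 8.

8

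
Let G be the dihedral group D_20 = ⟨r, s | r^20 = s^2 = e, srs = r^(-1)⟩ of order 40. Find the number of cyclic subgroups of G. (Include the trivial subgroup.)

26

Group the elements of G by the cyclic subgroup they generate; each cyclic subgroup of order d accounts for φ(d) elements.
Cyclic subgroups by order — order 1: 1; order 2: 21; order 4: 1; order 5: 1; order 10: 1; order 20: 1.
Total: 26.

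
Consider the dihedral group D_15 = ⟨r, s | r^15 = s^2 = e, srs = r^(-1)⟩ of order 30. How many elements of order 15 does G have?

The elements of order 15 are: r, r^2, r^4, r^7, r^8, r^11, r^13, r^14.
That's 8.

8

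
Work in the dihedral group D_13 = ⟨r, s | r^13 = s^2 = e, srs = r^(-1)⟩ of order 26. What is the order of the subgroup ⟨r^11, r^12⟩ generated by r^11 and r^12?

|⟨r^11⟩| = 13 and |⟨r^12⟩| = 13, so |H| is a multiple of lcm(13, 13) = 13 and divides |G| = 26.
Closing under the operation: H = {e, r, r^2, r^3, r^4, r^5, r^6, r^7, r^8, r^9, r^10, r^11, r^12}, so |H| = 13.

13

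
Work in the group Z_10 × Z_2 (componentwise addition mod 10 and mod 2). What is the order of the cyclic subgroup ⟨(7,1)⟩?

10

The order of (7,1) in Z_10 × Z_2 is lcm(ord(7) in Z_10, ord(1) in Z_2).
ord(7) = 10 and ord(1) = 2, so |⟨(7,1)⟩| = lcm(10, 2) = 10.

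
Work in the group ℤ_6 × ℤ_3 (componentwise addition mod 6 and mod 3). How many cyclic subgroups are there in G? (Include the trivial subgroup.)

10

Group the elements of G by the cyclic subgroup they generate; each cyclic subgroup of order d accounts for φ(d) elements.
Cyclic subgroups by order — order 1: 1; order 2: 1; order 3: 4; order 6: 4.
Total: 10.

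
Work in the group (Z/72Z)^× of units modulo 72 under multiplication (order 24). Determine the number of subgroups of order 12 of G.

7

|G| = 24 and 12 | 24, so subgroups of order 12 are possible by Lagrange.
The subgroups of order 12 are: {1, 11, 13, 23, 25, 35, 37, 47, 49, 59, 61, 71}; {1, 11, 17, 19, 25, 35, 41, 43, 49, 59, 65, 67}; {1, 5, 7, 11, 25, 29, 31, 35, 49, 53, 55, 59}; {1, 5, 13, 17, 25, 29, 37, 41, 49, 53, 61, 65}; … (7 in all).
So G has 7 subgroups of order 12.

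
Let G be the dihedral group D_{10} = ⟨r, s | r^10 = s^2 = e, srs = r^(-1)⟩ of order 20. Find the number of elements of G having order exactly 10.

4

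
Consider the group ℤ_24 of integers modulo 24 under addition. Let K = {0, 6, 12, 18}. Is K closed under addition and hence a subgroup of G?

|K| = 4 divides |G| = 24, consistent with Lagrange.
K contains the identity, every element's inverse is in K, and K is closed under +: it is a subgroup.
In fact K = ⟨18⟩.

Yes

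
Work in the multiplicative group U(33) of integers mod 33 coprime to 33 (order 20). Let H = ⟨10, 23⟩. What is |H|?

|⟨10⟩| = 2 and |⟨23⟩| = 2, so |H| is a multiple of lcm(2, 2) = 2 and divides |G| = 20.
Closing under the operation: H = {1, 10, 23, 32}, so |H| = 4.

4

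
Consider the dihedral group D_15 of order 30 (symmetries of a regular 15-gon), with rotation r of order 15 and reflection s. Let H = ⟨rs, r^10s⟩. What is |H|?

10

|⟨rs⟩| = 2 and |⟨r^10s⟩| = 2, so |H| is a multiple of lcm(2, 2) = 2 and divides |G| = 30.
Closing under the operation: H = {e, r^3, r^6, r^9, r^12, rs, r^4s, r^7s, r^10s, r^13s}, so |H| = 10.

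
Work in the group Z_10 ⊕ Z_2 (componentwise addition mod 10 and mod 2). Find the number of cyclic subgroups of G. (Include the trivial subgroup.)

Each element a generates a cyclic subgroup ⟨a⟩; distinct elements may generate the same one (a cyclic group of order d has φ(d) generators).
Cyclic subgroups by order — order 1: 1; order 2: 3; order 5: 1; order 10: 3.
Total: 8.

8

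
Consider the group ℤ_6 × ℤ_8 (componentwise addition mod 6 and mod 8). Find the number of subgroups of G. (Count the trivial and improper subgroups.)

|G| = 48, so by Lagrange every subgroup order divides 48. Divisors: 1, 2, 3, 4, 6, 8, 12, 16, 24, 48.
Subgroups by order — order 1: 1; order 2: 3; order 3: 1; order 4: 3; order 6: 3; order 8: 3; order 12: 3; order 16: 1; order 24: 3; order 48: 1.
Total: 1 + 3 + 1 + 3 + 3 + 3 + 3 + 1 + 3 + 1 = 22.

22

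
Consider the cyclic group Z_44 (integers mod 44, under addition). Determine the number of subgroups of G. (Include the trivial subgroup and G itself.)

Subgroups of the cyclic group Z_44 correspond bijectively to divisors of 44.
Divisors of 44: 1, 2, 4, 11, 22, 44.
So Z_44 has 6 subgroups.

6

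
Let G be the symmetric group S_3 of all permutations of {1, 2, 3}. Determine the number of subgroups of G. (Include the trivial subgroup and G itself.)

6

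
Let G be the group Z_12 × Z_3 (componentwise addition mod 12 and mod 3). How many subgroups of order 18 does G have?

1

|G| = 36 and 18 | 36, so subgroups of order 18 are possible by Lagrange.
The subgroups of order 18 are: {(0,0), (0,1), (0,2), (2,0), (2,1), (2,2), (4,0), (4,1), (4,2), (6,0), (6,1), (6,2), (8,0), (8,1), (8,2), (10,0), (10,1), (10,2)}.
So G has 1 subgroup of order 18.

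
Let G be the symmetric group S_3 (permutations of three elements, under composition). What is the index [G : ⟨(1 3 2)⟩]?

2

|⟨(1 3 2)⟩| = 3 and |G| = 6.
By Lagrange, [G : H] = |G|/|H| = 6/3 = 2.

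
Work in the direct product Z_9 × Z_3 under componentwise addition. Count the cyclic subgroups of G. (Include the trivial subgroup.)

8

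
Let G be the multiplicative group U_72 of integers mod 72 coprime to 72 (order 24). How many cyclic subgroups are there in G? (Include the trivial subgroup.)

16

Each element a generates a cyclic subgroup ⟨a⟩; distinct elements may generate the same one (a cyclic group of order d has φ(d) generators).
Cyclic subgroups by order — order 1: 1; order 2: 7; order 3: 1; order 6: 7.
Total: 16.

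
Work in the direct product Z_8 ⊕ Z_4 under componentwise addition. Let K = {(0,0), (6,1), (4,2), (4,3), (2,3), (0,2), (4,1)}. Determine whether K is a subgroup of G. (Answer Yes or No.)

No

|K| = 7 does not divide |G| = 32, so by Lagrange K is not a subgroup.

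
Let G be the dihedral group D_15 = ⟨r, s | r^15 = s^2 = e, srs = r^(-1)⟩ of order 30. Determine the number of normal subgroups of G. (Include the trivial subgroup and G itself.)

5

G has 28 subgroups. Checking conjugation-invariance by order — order 1: 1/1 normal; order 2: 0/15 normal; order 3: 1/1 normal; order 5: 1/1 normal; order 6: 0/5 normal; order 10: 0/3 normal; order 15: 1/1 normal; order 30: 1/1 normal.
Total normal subgroups: 5.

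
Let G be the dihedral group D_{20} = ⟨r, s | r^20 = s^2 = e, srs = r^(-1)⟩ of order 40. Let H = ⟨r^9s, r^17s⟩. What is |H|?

10

|⟨r^9s⟩| = 2 and |⟨r^17s⟩| = 2, so |H| is a multiple of lcm(2, 2) = 2 and divides |G| = 40.
Closing under the operation: H = {e, r^4, r^8, r^12, r^16, rs, r^5s, r^9s, r^13s, r^17s}, so |H| = 10.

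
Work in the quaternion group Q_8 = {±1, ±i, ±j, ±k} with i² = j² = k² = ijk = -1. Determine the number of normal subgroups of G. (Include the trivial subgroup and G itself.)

G has 6 subgroups. Checking conjugation-invariance by order — order 1: 1/1 normal; order 2: 1/1 normal; order 4: 3/3 normal; order 8: 1/1 normal.
Total normal subgroups: 6.

6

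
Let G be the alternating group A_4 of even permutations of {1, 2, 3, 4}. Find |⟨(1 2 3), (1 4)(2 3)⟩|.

12

|⟨(1 2 3)⟩| = 3 and |⟨(1 4)(2 3)⟩| = 2, so |H| is a multiple of lcm(3, 2) = 6 and divides |G| = 12.
Closing {(1 2 3), (1 4)(2 3)} under the group operation gives all of G, so |H| = 12.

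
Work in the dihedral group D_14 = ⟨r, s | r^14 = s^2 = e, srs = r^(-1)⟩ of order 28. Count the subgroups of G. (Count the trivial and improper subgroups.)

28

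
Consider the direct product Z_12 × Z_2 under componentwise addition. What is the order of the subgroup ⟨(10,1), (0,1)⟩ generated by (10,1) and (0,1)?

|⟨(10,1)⟩| = 6 and |⟨(0,1)⟩| = 2, so |H| is a multiple of lcm(6, 2) = 6 and divides |G| = 24.
Closing under the operation: H = {(0,0), (0,1), (2,0), (2,1), (4,0), (4,1), (6,0), (6,1), (8,0), (8,1), (10,0), (10,1)}, so |H| = 12.

12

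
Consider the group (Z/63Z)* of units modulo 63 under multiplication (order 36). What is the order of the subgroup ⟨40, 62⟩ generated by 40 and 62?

|⟨40⟩| = 6 and |⟨62⟩| = 2, so |H| is a multiple of lcm(6, 2) = 6 and divides |G| = 36.
Closing under the operation: H = {1, 5, 8, 11, 23, 25, 38, 40, 52, 55, 58, 62}, so |H| = 12.

12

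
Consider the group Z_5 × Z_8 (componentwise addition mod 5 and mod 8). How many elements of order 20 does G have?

8

An element (a,b) has order lcm(ord(a), ord(b)); count pairs with lcm equal to 20.
Enumerating gives 8 such elements.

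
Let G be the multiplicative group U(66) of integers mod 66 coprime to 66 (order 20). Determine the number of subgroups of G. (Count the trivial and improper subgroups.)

|G| = 20, so by Lagrange every subgroup order divides 20. Divisors: 1, 2, 4, 5, 10, 20.
Subgroups by order — order 1: 1; order 2: 3; order 4: 1; order 5: 1; order 10: 3; order 20: 1.
Total: 1 + 3 + 1 + 1 + 3 + 1 = 10.

10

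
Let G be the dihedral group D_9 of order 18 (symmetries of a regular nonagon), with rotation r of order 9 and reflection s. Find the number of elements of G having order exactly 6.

0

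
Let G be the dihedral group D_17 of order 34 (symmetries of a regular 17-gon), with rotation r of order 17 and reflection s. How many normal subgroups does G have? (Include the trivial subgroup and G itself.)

G has 20 subgroups. Checking conjugation-invariance by order — order 1: 1/1 normal; order 2: 0/17 normal; order 17: 1/1 normal; order 34: 1/1 normal.
Total normal subgroups: 3.

3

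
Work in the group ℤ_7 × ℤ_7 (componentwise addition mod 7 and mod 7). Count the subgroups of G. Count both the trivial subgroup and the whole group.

10

|G| = 49, so by Lagrange every subgroup order divides 49. Divisors: 1, 7, 49.
Subgroups by order — order 1: 1; order 7: 8; order 49: 1.
Total: 1 + 8 + 1 = 10.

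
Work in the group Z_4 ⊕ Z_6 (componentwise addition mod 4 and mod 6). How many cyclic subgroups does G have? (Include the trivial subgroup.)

12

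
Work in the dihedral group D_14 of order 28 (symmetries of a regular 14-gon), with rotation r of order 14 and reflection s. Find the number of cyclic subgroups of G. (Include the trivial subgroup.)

Group the elements of G by the cyclic subgroup they generate; each cyclic subgroup of order d accounts for φ(d) elements.
Cyclic subgroups by order — order 1: 1; order 2: 15; order 7: 1; order 14: 1.
Total: 18.

18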